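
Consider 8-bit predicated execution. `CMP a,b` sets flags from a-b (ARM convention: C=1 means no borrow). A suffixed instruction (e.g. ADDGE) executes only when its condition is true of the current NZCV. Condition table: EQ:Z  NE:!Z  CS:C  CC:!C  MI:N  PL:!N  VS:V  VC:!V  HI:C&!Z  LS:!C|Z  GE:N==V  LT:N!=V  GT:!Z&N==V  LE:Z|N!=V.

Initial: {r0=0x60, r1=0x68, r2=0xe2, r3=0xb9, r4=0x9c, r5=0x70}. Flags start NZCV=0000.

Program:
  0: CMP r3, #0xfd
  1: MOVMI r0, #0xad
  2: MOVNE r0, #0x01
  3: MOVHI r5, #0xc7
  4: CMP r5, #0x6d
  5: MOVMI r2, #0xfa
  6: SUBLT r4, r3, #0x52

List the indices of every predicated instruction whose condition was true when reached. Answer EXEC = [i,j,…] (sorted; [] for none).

0: ✓ CMP  NZCV=1000
1: ✓ MOVMI  r0←0xad
2: ✓ MOVNE  r0←0x01
3: · MOVHI
4: ✓ CMP  NZCV=0010
5: · MOVMI
6: · SUBLT

EXEC = [1,2]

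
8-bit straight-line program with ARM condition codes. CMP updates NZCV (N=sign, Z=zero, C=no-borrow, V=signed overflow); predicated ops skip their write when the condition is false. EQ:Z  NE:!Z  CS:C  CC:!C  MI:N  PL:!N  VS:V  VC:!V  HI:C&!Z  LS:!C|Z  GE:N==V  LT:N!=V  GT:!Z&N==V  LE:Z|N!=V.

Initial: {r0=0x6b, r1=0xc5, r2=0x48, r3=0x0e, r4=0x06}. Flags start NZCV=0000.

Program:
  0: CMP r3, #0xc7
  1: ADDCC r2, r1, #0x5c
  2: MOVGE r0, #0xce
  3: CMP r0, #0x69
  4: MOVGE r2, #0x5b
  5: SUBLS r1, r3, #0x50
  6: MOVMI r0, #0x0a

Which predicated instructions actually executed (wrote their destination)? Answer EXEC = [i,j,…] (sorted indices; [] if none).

EXEC = [1,2]

[0] flags=0000 → (cmp)
[1] flags=0000 CC?T → r2=0x21
[2] flags=0000 GE?T → r0=0xce
[3] flags=0011 → (cmp)
[4] flags=0011 GE?F → skip
[5] flags=0011 LS?F → skip
[6] flags=0011 MI?F → skip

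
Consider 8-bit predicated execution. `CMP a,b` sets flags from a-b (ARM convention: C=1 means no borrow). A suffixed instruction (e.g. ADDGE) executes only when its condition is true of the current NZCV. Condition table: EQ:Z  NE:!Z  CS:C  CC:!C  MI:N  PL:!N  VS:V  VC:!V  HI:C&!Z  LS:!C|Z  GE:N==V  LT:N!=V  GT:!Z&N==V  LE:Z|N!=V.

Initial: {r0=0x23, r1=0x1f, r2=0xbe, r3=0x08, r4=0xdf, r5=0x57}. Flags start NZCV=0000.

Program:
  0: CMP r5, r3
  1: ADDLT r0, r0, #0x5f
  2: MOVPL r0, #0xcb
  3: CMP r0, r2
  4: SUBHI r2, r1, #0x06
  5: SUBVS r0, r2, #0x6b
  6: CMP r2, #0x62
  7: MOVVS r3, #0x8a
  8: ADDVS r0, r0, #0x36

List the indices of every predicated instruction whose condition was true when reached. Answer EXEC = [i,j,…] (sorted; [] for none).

0: ✓ CMP  NZCV=0010
1: · ADDLT
2: ✓ MOVPL  r0←0xcb
3: ✓ CMP  NZCV=0010
4: ✓ SUBHI  r2←0x19
5: · SUBVS
6: ✓ CMP  NZCV=1000
7: · MOVVS
8: · ADDVS

EXEC = [2,4]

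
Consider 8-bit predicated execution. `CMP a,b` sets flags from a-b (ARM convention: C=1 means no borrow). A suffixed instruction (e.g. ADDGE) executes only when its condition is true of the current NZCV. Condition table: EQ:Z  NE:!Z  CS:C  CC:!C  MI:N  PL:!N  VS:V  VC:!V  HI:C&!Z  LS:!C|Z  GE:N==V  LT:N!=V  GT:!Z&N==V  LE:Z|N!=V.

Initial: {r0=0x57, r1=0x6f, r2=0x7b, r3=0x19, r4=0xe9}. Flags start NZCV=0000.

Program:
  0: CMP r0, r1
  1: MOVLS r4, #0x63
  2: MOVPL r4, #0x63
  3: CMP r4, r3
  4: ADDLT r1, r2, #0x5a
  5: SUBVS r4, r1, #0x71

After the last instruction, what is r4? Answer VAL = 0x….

VAL = 0x63

[0] flags=1000 → (cmp)
[1] flags=1000 LS?T → r4=0x63
[2] flags=1000 PL?F → skip
[3] flags=0010 → (cmp)
[4] flags=0010 LT?F → skip
[5] flags=0010 VS?F → skip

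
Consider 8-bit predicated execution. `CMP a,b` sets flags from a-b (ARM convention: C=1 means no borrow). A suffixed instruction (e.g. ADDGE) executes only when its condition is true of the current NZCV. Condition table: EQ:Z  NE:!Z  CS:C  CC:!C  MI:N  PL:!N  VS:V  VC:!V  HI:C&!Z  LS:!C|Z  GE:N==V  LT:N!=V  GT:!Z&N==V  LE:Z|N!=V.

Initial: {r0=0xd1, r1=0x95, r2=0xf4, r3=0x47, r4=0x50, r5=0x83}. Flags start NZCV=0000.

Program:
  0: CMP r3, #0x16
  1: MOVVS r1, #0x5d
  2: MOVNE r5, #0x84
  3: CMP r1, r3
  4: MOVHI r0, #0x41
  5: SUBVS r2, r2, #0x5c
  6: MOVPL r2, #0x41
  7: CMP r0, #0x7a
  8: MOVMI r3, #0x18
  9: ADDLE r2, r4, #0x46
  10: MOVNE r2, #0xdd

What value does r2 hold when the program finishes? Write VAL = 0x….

VAL = 0xdd

0: ✓ CMP  NZCV=0010
1: · MOVVS
2: ✓ MOVNE  r5←0x84
3: ✓ CMP  NZCV=0011
4: ✓ MOVHI  r0←0x41
5: ✓ SUBVS  r2←0x98
6: ✓ MOVPL  r2←0x41
7: ✓ CMP  NZCV=1000
8: ✓ MOVMI  r3←0x18
9: ✓ ADDLE  r2←0x96
10: ✓ MOVNE  r2←0xdd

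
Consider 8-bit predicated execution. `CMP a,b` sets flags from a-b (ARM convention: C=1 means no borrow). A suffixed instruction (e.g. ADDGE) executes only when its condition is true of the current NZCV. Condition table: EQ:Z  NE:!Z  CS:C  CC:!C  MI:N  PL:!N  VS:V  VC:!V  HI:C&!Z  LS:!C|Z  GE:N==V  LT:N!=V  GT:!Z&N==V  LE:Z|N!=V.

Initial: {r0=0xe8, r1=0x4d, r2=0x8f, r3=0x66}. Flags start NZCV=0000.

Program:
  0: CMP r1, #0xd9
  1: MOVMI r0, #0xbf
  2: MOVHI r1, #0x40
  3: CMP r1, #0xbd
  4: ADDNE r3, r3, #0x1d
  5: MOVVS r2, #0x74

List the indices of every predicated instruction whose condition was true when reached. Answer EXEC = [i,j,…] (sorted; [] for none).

0: ✓ CMP  NZCV=0000
1: · MOVMI
2: · MOVHI
3: ✓ CMP  NZCV=1001
4: ✓ ADDNE  r3←0x83
5: ✓ MOVVS  r2←0x74

EXEC = [4,5]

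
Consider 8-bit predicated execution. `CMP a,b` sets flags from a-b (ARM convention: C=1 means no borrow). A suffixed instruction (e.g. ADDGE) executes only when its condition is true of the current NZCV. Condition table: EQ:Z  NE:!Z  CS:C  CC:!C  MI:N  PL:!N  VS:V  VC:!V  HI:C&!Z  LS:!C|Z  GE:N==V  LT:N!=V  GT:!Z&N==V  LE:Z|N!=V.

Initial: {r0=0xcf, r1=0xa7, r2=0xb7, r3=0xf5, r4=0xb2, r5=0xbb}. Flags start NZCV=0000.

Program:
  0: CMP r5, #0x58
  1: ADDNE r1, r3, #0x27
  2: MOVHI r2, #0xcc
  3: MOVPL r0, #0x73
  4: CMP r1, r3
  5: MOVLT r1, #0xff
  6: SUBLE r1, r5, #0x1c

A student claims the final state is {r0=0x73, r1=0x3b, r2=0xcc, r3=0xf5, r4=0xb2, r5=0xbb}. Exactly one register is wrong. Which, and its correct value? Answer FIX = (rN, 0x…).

FIX = (r1, 0x1c)

0: ✓ CMP  NZCV=0011
1: ✓ ADDNE  r1←0x1c
2: ✓ MOVHI  r2←0xcc
3: ✓ MOVPL  r0←0x73
4: ✓ CMP  NZCV=0000
5: · MOVLT
6: · SUBLE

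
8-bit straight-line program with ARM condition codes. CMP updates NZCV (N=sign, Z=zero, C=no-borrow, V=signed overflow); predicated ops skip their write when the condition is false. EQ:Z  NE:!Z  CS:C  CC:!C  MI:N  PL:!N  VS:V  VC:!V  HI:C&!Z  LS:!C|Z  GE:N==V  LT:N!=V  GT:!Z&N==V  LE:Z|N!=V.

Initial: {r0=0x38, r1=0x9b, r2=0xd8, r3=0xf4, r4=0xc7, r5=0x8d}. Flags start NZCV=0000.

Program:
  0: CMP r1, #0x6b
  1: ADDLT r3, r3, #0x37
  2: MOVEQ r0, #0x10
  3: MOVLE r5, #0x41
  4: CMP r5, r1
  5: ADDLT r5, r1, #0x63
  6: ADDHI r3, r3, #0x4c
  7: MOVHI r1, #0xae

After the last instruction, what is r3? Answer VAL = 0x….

VAL = 0x2b

[0] flags=0011 → (cmp)
[1] flags=0011 LT?T → r3=0x2b
[2] flags=0011 EQ?F → skip
[3] flags=0011 LE?T → r5=0x41
[4] flags=1001 → (cmp)
[5] flags=1001 LT?F → skip
[6] flags=1001 HI?F → skip
[7] flags=1001 HI?F → skip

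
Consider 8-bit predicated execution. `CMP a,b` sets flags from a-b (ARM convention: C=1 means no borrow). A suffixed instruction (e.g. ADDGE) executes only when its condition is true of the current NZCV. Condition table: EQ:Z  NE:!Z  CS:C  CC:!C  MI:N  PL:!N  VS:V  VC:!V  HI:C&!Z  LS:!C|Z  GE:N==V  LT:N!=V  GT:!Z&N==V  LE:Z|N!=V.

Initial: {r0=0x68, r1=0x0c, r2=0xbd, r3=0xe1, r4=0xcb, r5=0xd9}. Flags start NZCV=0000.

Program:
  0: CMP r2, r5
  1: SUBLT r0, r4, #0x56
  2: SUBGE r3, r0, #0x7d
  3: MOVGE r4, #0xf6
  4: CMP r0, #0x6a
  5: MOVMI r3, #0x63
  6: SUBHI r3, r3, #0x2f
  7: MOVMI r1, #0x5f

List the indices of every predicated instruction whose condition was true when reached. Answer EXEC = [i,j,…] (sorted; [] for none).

EXEC = [1,6]

0: ✓ CMP  NZCV=1000
1: ✓ SUBLT  r0←0x75
2: · SUBGE
3: · MOVGE
4: ✓ CMP  NZCV=0010
5: · MOVMI
6: ✓ SUBHI  r3←0xb2
7: · MOVMI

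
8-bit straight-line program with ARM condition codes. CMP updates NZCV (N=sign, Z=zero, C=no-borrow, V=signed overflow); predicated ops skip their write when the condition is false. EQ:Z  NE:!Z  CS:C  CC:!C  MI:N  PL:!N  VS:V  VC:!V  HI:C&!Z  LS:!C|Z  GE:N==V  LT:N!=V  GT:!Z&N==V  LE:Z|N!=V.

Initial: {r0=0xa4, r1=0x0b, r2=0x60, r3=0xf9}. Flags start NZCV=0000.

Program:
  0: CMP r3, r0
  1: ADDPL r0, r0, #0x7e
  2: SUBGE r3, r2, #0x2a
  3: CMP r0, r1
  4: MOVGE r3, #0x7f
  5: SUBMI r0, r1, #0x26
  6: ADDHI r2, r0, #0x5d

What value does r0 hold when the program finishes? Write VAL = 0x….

[0] flags=0010 → (cmp)
[1] flags=0010 PL?T → r0=0x22
[2] flags=0010 GE?T → r3=0x36
[3] flags=0010 → (cmp)
[4] flags=0010 GE?T → r3=0x7f
[5] flags=0010 MI?F → skip
[6] flags=0010 HI?T → r2=0x7f

VAL = 0x22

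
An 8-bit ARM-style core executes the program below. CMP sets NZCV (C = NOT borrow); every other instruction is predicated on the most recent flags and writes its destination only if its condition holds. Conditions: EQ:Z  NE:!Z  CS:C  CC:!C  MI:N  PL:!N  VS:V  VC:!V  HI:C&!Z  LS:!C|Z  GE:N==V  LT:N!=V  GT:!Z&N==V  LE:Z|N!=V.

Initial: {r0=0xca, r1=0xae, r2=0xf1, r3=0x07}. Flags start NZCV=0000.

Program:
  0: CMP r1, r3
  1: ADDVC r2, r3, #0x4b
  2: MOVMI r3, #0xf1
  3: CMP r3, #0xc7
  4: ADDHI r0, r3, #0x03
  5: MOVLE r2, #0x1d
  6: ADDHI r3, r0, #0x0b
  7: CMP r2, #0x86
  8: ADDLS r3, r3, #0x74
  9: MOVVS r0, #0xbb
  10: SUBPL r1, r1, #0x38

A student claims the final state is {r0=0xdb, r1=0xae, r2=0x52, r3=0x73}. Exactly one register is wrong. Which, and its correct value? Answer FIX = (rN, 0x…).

0: ✓ CMP  NZCV=1010
1: ✓ ADDVC  r2←0x52
2: ✓ MOVMI  r3←0xf1
3: ✓ CMP  NZCV=0010
4: ✓ ADDHI  r0←0xf4
5: · MOVLE
6: ✓ ADDHI  r3←0xff
7: ✓ CMP  NZCV=1001
8: ✓ ADDLS  r3←0x73
9: ✓ MOVVS  r0←0xbb
10: · SUBPL

FIX = (r0, 0xbb)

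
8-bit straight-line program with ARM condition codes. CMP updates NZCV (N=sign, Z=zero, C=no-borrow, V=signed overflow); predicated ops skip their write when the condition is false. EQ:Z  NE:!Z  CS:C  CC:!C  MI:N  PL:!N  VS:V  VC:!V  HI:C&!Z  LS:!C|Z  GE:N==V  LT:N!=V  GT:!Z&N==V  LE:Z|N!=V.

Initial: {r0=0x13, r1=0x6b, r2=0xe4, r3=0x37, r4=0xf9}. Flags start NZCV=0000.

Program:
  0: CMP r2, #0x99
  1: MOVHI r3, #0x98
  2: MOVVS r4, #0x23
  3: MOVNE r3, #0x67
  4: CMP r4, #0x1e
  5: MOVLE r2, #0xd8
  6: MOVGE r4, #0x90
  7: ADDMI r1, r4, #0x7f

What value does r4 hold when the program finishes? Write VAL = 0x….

0: ✓ CMP  NZCV=0010
1: ✓ MOVHI  r3←0x98
2: · MOVVS
3: ✓ MOVNE  r3←0x67
4: ✓ CMP  NZCV=1010
5: ✓ MOVLE  r2←0xd8
6: · MOVGE
7: ✓ ADDMI  r1←0x78

VAL = 0xf9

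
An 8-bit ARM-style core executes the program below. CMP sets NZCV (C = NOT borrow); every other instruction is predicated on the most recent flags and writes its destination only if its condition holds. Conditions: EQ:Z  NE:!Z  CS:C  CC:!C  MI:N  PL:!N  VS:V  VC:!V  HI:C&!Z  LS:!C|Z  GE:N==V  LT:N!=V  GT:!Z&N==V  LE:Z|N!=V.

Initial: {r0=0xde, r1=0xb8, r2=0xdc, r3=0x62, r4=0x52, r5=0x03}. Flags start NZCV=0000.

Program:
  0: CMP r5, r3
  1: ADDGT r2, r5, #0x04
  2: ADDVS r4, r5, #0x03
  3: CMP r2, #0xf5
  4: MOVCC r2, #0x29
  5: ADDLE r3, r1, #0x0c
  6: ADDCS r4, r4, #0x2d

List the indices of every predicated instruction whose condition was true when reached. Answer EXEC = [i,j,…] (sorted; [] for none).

EXEC = [4,5]

0: ✓ CMP  NZCV=1000
1: · ADDGT
2: · ADDVS
3: ✓ CMP  NZCV=1000
4: ✓ MOVCC  r2←0x29
5: ✓ ADDLE  r3←0xc4
6: · ADDCS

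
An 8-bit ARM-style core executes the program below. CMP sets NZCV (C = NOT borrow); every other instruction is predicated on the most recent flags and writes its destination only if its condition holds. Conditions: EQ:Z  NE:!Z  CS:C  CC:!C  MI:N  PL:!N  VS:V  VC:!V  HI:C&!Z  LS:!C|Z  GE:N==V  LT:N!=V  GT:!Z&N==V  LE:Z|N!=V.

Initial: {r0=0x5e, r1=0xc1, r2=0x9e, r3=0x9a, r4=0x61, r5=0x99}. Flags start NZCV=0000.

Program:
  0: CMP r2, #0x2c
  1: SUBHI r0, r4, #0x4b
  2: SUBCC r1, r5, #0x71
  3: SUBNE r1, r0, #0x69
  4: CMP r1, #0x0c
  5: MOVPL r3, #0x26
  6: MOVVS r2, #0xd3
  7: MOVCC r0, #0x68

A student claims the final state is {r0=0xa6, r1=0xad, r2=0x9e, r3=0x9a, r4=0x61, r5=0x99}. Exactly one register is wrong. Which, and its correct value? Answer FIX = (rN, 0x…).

0: ✓ CMP  NZCV=0011
1: ✓ SUBHI  r0←0x16
2: · SUBCC
3: ✓ SUBNE  r1←0xad
4: ✓ CMP  NZCV=1010
5: · MOVPL
6: · MOVVS
7: · MOVCC

FIX = (r0, 0x16)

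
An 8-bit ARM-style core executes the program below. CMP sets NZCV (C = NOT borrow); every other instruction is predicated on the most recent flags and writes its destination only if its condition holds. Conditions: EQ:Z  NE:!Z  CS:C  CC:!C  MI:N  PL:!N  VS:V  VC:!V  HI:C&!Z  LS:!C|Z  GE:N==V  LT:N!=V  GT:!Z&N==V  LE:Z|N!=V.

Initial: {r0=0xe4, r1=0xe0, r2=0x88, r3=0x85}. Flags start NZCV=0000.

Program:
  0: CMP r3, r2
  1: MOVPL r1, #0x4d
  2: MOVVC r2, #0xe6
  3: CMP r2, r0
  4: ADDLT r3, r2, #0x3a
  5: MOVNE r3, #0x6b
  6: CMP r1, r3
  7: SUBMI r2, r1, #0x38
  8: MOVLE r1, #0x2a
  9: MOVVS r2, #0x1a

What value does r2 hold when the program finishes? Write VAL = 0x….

VAL = 0x1a

0: ✓ CMP  NZCV=1000
1: · MOVPL
2: ✓ MOVVC  r2←0xe6
3: ✓ CMP  NZCV=0010
4: · ADDLT
5: ✓ MOVNE  r3←0x6b
6: ✓ CMP  NZCV=0011
7: · SUBMI
8: ✓ MOVLE  r1←0x2a
9: ✓ MOVVS  r2←0x1a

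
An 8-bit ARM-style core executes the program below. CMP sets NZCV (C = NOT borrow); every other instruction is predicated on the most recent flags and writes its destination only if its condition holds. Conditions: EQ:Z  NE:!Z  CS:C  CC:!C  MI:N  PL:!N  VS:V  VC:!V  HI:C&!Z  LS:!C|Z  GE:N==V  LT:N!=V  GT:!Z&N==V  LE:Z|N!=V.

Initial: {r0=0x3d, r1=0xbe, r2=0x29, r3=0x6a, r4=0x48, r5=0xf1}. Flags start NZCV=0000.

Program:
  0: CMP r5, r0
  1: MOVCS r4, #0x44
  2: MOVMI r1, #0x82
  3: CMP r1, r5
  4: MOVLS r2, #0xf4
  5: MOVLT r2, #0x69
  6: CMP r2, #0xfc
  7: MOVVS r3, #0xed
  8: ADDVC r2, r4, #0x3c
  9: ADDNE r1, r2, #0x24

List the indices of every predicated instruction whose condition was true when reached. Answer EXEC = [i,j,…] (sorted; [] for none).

[0] flags=1010 → (cmp)
[1] flags=1010 CS?T → r4=0x44
[2] flags=1010 MI?T → r1=0x82
[3] flags=1000 → (cmp)
[4] flags=1000 LS?T → r2=0xf4
[5] flags=1000 LT?T → r2=0x69
[6] flags=0000 → (cmp)
[7] flags=0000 VS?F → skip
[8] flags=0000 VC?T → r2=0x80
[9] flags=0000 NE?T → r1=0xa4

EXEC = [1,2,4,5,8,9]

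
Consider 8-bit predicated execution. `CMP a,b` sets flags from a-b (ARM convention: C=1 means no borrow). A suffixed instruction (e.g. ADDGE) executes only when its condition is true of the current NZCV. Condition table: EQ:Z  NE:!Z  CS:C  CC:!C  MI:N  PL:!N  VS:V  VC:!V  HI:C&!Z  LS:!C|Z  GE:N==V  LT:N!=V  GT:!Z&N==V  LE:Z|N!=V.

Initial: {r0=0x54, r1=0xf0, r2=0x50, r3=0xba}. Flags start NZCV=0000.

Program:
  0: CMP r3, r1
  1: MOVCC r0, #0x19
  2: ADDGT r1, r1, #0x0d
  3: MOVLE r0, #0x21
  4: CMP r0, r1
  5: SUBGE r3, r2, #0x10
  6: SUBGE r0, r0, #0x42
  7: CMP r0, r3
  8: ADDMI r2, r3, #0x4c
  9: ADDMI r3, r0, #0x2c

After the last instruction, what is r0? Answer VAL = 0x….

[0] flags=1000 → (cmp)
[1] flags=1000 CC?T → r0=0x19
[2] flags=1000 GT?F → skip
[3] flags=1000 LE?T → r0=0x21
[4] flags=0000 → (cmp)
[5] flags=0000 GE?T → r3=0x40
[6] flags=0000 GE?T → r0=0xdf
[7] flags=1010 → (cmp)
[8] flags=1010 MI?T → r2=0x8c
[9] flags=1010 MI?T → r3=0x0b

VAL = 0xdf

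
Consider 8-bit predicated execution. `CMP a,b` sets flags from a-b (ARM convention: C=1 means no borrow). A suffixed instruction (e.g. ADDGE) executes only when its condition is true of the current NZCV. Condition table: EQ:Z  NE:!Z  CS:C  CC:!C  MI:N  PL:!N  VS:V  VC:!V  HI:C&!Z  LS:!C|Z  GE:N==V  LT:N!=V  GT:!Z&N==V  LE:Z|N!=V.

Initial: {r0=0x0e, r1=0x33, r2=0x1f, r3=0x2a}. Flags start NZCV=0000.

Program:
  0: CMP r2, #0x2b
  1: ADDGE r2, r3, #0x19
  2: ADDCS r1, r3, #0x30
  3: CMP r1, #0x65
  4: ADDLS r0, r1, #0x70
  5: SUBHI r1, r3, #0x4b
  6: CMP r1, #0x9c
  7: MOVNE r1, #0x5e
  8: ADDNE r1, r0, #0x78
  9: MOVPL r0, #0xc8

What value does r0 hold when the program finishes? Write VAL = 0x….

VAL = 0xa3

0: ✓ CMP  NZCV=1000
1: · ADDGE
2: · ADDCS
3: ✓ CMP  NZCV=1000
4: ✓ ADDLS  r0←0xa3
5: · SUBHI
6: ✓ CMP  NZCV=1001
7: ✓ MOVNE  r1←0x5e
8: ✓ ADDNE  r1←0x1b
9: · MOVPL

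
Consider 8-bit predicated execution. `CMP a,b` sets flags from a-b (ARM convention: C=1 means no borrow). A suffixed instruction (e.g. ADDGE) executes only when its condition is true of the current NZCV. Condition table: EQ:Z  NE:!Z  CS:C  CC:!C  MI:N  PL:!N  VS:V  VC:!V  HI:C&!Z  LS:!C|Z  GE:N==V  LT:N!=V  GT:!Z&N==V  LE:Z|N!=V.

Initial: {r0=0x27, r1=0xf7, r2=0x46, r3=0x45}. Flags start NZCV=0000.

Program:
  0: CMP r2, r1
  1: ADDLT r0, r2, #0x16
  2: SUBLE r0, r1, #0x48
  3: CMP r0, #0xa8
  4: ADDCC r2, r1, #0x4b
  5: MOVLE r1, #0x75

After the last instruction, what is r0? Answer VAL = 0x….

VAL = 0x27

[0] flags=0000 → (cmp)
[1] flags=0000 LT?F → skip
[2] flags=0000 LE?F → skip
[3] flags=0000 → (cmp)
[4] flags=0000 CC?T → r2=0x42
[5] flags=0000 LE?F → skip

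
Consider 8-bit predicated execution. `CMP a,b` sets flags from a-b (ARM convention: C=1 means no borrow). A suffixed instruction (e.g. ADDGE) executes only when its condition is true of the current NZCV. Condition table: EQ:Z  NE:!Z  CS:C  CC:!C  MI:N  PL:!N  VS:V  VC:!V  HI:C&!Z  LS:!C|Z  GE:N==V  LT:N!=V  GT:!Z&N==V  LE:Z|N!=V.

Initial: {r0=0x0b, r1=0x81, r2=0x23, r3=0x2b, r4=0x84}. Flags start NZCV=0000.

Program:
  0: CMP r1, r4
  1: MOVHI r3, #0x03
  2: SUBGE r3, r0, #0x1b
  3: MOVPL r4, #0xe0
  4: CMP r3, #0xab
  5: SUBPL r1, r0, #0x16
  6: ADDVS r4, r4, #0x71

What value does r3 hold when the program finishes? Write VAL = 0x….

0: ✓ CMP  NZCV=1000
1: · MOVHI
2: · SUBGE
3: · MOVPL
4: ✓ CMP  NZCV=1001
5: · SUBPL
6: ✓ ADDVS  r4←0xf5

VAL = 0x2b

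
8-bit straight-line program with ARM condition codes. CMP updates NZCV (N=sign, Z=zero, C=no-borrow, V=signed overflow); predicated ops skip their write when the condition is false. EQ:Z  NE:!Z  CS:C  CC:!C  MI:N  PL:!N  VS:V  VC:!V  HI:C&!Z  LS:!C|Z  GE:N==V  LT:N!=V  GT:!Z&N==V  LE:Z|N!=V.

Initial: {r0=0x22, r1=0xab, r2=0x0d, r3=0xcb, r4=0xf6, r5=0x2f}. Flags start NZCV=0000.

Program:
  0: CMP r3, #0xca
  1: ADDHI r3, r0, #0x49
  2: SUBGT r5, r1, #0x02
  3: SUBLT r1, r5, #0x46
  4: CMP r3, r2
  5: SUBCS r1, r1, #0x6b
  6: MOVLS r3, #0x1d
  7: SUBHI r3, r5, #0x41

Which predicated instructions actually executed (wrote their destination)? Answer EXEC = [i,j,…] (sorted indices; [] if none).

[0] flags=0010 → (cmp)
[1] flags=0010 HI?T → r3=0x6b
[2] flags=0010 GT?T → r5=0xa9
[3] flags=0010 LT?F → skip
[4] flags=0010 → (cmp)
[5] flags=0010 CS?T → r1=0x40
[6] flags=0010 LS?F → skip
[7] flags=0010 HI?T → r3=0x68

EXEC = [1,2,5,7]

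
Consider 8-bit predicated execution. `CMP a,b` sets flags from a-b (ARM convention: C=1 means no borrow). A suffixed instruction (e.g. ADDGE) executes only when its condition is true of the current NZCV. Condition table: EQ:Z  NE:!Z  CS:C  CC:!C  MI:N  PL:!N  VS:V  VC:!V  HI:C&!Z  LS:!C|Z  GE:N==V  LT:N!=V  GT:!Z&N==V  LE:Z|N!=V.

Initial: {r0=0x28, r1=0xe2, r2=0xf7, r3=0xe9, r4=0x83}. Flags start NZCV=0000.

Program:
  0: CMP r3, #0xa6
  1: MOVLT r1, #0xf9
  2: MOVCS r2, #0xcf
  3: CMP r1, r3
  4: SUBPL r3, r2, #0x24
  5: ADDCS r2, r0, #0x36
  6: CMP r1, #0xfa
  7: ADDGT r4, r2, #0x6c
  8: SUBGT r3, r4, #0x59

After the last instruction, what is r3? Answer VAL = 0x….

0: ✓ CMP  NZCV=0010
1: · MOVLT
2: ✓ MOVCS  r2←0xcf
3: ✓ CMP  NZCV=1000
4: · SUBPL
5: · ADDCS
6: ✓ CMP  NZCV=1000
7: · ADDGT
8: · SUBGT

VAL = 0xe9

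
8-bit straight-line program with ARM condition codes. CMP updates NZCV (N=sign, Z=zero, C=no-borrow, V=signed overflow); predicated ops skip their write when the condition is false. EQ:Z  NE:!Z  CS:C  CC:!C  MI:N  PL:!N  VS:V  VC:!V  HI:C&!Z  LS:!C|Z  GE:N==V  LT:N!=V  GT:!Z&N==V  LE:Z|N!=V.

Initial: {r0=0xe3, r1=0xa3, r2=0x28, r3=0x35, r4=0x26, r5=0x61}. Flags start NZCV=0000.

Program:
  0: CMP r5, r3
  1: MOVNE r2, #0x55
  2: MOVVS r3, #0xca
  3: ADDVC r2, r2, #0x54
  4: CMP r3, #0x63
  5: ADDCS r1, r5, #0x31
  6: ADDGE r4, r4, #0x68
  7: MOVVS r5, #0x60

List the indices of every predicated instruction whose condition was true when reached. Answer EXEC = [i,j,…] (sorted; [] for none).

[0] flags=0010 → (cmp)
[1] flags=0010 NE?T → r2=0x55
[2] flags=0010 VS?F → skip
[3] flags=0010 VC?T → r2=0xa9
[4] flags=1000 → (cmp)
[5] flags=1000 CS?F → skip
[6] flags=1000 GE?F → skip
[7] flags=1000 VS?F → skip

EXEC = [1,3]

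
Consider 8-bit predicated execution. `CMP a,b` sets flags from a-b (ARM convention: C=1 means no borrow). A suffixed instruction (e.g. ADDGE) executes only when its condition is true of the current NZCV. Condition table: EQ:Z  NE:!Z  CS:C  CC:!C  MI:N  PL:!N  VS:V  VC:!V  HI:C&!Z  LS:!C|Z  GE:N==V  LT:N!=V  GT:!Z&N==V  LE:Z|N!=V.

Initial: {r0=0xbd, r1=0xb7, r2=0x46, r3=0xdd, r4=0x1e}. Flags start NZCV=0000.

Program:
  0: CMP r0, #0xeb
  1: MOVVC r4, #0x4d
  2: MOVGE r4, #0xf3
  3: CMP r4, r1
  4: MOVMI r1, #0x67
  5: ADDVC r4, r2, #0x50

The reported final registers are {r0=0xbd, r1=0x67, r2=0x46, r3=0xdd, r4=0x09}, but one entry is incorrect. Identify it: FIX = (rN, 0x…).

FIX = (r4, 0x4d)

[0] flags=1000 → (cmp)
[1] flags=1000 VC?T → r4=0x4d
[2] flags=1000 GE?F → skip
[3] flags=1001 → (cmp)
[4] flags=1001 MI?T → r1=0x67
[5] flags=1001 VC?F → skip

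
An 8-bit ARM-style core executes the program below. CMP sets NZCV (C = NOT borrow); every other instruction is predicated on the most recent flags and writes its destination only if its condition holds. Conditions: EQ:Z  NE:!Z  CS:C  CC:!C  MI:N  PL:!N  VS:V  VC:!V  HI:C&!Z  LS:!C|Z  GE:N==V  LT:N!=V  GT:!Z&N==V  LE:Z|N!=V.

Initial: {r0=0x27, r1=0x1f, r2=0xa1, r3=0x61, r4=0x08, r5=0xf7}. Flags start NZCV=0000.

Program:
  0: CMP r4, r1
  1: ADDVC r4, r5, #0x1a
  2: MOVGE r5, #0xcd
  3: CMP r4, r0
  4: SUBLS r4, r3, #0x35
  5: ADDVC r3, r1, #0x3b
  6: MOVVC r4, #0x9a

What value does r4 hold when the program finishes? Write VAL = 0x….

0: ✓ CMP  NZCV=1000
1: ✓ ADDVC  r4←0x11
2: · MOVGE
3: ✓ CMP  NZCV=1000
4: ✓ SUBLS  r4←0x2c
5: ✓ ADDVC  r3←0x5a
6: ✓ MOVVC  r4←0x9a

VAL = 0x9a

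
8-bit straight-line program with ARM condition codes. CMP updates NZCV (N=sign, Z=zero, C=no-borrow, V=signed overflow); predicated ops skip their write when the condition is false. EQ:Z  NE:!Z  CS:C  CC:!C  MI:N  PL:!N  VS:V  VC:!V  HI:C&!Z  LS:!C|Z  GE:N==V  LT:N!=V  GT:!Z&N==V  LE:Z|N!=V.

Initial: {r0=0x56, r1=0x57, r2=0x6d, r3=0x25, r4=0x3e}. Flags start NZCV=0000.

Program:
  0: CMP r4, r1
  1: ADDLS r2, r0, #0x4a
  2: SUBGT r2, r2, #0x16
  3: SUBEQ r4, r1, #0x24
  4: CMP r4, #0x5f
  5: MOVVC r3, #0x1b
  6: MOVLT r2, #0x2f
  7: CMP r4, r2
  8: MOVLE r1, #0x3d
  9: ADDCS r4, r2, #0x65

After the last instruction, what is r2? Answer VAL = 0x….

[0] flags=1000 → (cmp)
[1] flags=1000 LS?T → r2=0xa0
[2] flags=1000 GT?F → skip
[3] flags=1000 EQ?F → skip
[4] flags=1000 → (cmp)
[5] flags=1000 VC?T → r3=0x1b
[6] flags=1000 LT?T → r2=0x2f
[7] flags=0010 → (cmp)
[8] flags=0010 LE?F → skip
[9] flags=0010 CS?T → r4=0x94

VAL = 0x2f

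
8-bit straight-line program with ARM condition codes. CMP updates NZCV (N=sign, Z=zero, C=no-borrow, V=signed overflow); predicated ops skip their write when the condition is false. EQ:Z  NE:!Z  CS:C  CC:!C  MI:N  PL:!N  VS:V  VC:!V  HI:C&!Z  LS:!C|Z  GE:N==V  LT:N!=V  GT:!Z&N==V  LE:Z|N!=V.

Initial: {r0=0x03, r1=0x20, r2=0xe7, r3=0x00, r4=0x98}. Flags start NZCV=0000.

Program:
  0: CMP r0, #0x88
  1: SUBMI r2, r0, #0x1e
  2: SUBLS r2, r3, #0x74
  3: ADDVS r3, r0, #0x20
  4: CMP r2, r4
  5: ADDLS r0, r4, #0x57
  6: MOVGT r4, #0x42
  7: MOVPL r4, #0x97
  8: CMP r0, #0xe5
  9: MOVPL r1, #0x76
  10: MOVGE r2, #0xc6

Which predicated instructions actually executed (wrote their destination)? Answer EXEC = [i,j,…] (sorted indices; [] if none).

EXEC = [2,5,9,10]

[0] flags=0000 → (cmp)
[1] flags=0000 MI?F → skip
[2] flags=0000 LS?T → r2=0x8c
[3] flags=0000 VS?F → skip
[4] flags=1000 → (cmp)
[5] flags=1000 LS?T → r0=0xef
[6] flags=1000 GT?F → skip
[7] flags=1000 PL?F → skip
[8] flags=0010 → (cmp)
[9] flags=0010 PL?T → r1=0x76
[10] flags=0010 GE?T → r2=0xc6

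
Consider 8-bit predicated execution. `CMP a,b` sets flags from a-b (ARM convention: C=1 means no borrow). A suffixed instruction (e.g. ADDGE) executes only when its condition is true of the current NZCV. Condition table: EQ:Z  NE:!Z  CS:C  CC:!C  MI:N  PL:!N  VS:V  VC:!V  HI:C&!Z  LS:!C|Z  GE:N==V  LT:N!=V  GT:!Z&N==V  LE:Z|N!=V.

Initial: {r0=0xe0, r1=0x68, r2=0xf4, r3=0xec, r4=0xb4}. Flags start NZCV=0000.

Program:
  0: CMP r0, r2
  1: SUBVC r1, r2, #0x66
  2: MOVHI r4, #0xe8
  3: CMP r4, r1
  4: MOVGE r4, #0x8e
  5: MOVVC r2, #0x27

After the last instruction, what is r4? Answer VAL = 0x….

[0] flags=1000 → (cmp)
[1] flags=1000 VC?T → r1=0x8e
[2] flags=1000 HI?F → skip
[3] flags=0010 → (cmp)
[4] flags=0010 GE?T → r4=0x8e
[5] flags=0010 VC?T → r2=0x27

VAL = 0x8e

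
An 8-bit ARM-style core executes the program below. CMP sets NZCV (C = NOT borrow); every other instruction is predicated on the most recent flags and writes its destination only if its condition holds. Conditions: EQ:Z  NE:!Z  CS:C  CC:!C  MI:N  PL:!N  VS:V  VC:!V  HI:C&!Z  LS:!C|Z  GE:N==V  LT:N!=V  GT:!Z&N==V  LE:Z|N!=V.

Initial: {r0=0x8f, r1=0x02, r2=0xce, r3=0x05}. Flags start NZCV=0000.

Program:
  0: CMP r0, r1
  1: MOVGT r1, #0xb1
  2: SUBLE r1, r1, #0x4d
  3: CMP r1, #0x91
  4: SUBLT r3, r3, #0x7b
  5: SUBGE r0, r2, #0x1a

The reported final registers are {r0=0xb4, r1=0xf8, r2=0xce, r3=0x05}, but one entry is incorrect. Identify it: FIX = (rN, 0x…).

FIX = (r1, 0xb5)

[0] flags=1010 → (cmp)
[1] flags=1010 GT?F → skip
[2] flags=1010 LE?T → r1=0xb5
[3] flags=0010 → (cmp)
[4] flags=0010 LT?F → skip
[5] flags=0010 GE?T → r0=0xb4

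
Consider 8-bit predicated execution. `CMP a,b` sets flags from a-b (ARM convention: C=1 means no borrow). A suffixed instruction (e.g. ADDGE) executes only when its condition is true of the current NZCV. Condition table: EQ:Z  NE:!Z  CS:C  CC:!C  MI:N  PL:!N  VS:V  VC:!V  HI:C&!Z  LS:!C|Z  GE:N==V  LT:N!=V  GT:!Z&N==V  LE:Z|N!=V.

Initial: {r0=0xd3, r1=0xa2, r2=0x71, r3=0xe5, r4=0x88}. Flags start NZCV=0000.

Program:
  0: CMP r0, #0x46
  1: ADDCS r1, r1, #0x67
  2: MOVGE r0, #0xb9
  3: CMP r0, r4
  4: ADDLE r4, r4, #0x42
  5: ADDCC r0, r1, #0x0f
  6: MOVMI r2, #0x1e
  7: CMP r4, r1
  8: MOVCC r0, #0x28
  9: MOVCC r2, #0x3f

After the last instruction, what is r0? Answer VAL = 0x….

0: ✓ CMP  NZCV=1010
1: ✓ ADDCS  r1←0x09
2: · MOVGE
3: ✓ CMP  NZCV=0010
4: · ADDLE
5: · ADDCC
6: · MOVMI
7: ✓ CMP  NZCV=0011
8: · MOVCC
9: · MOVCC

VAL = 0xd3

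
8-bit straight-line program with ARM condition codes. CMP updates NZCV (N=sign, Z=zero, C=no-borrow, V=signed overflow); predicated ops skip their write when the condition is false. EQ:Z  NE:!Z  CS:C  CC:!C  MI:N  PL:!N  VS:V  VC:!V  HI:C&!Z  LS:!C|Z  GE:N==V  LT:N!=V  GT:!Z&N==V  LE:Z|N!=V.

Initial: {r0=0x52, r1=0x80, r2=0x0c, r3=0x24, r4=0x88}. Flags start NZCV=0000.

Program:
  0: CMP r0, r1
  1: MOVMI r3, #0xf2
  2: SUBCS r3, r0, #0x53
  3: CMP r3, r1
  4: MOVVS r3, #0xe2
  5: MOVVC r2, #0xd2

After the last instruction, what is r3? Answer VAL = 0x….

0: ✓ CMP  NZCV=1001
1: ✓ MOVMI  r3←0xf2
2: · SUBCS
3: ✓ CMP  NZCV=0010
4: · MOVVS
5: ✓ MOVVC  r2←0xd2

VAL = 0xf2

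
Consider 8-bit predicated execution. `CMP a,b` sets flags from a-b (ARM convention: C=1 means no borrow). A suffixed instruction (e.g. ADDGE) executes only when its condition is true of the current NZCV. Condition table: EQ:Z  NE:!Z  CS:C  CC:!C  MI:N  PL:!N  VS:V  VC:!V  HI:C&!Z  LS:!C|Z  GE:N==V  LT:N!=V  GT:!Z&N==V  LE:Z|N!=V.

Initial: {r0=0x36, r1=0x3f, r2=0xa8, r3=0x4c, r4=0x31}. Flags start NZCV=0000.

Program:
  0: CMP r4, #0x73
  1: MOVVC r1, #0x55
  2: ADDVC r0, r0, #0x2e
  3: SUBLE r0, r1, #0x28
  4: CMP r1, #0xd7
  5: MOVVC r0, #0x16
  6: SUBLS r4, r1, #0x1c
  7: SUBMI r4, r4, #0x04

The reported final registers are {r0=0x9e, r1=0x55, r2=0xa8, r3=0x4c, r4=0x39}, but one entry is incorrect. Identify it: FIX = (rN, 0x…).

0: ✓ CMP  NZCV=1000
1: ✓ MOVVC  r1←0x55
2: ✓ ADDVC  r0←0x64
3: ✓ SUBLE  r0←0x2d
4: ✓ CMP  NZCV=0000
5: ✓ MOVVC  r0←0x16
6: ✓ SUBLS  r4←0x39
7: · SUBMI

FIX = (r0, 0x16)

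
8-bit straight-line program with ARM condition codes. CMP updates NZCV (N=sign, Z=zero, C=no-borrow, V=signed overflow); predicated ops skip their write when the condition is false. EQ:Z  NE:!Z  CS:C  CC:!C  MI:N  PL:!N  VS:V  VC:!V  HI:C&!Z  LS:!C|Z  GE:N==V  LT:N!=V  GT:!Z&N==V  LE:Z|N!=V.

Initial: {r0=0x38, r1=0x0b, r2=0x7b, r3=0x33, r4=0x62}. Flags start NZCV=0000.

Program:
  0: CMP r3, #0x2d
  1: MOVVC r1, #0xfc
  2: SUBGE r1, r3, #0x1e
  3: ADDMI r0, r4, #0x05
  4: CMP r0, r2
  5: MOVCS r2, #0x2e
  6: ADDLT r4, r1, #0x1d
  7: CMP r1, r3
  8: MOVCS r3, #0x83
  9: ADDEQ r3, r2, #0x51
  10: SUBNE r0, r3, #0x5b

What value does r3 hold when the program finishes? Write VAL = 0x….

VAL = 0x33

[0] flags=0010 → (cmp)
[1] flags=0010 VC?T → r1=0xfc
[2] flags=0010 GE?T → r1=0x15
[3] flags=0010 MI?F → skip
[4] flags=1000 → (cmp)
[5] flags=1000 CS?F → skip
[6] flags=1000 LT?T → r4=0x32
[7] flags=1000 → (cmp)
[8] flags=1000 CS?F → skip
[9] flags=1000 EQ?F → skip
[10] flags=1000 NE?T → r0=0xd8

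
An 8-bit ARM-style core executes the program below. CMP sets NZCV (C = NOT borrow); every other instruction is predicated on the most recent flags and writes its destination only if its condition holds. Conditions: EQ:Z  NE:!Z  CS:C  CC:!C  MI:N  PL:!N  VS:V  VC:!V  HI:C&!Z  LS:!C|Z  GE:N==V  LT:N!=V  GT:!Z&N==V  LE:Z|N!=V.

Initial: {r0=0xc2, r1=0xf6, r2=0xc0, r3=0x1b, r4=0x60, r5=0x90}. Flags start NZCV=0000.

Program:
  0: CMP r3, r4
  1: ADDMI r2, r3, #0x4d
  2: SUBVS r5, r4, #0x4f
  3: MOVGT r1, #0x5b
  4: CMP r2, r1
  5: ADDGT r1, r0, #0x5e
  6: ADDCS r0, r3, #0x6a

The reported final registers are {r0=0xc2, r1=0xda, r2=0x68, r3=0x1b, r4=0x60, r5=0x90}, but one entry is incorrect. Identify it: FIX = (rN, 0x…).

[0] flags=1000 → (cmp)
[1] flags=1000 MI?T → r2=0x68
[2] flags=1000 VS?F → skip
[3] flags=1000 GT?F → skip
[4] flags=0000 → (cmp)
[5] flags=0000 GT?T → r1=0x20
[6] flags=0000 CS?F → skip

FIX = (r1, 0x20)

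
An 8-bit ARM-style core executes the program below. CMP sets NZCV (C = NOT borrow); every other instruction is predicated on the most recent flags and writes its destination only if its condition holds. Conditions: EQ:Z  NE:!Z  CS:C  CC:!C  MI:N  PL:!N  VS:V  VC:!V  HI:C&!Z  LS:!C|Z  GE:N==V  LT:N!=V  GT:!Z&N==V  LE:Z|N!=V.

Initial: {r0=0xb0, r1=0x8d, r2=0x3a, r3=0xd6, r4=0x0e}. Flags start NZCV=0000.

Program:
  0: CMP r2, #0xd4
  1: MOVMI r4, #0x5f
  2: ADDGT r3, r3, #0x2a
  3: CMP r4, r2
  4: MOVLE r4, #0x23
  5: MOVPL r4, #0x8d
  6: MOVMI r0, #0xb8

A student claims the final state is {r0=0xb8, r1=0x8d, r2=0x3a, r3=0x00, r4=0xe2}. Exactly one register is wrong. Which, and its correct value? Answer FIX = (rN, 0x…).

0: ✓ CMP  NZCV=0000
1: · MOVMI
2: ✓ ADDGT  r3←0x00
3: ✓ CMP  NZCV=1000
4: ✓ MOVLE  r4←0x23
5: · MOVPL
6: ✓ MOVMI  r0←0xb8

FIX = (r4, 0x23)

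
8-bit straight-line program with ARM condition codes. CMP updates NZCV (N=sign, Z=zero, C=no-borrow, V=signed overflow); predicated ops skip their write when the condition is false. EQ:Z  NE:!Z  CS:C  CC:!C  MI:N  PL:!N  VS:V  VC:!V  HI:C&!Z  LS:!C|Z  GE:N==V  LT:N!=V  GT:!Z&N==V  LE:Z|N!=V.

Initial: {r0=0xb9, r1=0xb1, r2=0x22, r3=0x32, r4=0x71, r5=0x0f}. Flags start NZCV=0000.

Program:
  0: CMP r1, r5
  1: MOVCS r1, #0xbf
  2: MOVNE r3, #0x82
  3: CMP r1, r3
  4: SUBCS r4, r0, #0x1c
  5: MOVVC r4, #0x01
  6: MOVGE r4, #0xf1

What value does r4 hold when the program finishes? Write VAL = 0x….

VAL = 0xf1

[0] flags=1010 → (cmp)
[1] flags=1010 CS?T → r1=0xbf
[2] flags=1010 NE?T → r3=0x82
[3] flags=0010 → (cmp)
[4] flags=0010 CS?T → r4=0x9d
[5] flags=0010 VC?T → r4=0x01
[6] flags=0010 GE?T → r4=0xf1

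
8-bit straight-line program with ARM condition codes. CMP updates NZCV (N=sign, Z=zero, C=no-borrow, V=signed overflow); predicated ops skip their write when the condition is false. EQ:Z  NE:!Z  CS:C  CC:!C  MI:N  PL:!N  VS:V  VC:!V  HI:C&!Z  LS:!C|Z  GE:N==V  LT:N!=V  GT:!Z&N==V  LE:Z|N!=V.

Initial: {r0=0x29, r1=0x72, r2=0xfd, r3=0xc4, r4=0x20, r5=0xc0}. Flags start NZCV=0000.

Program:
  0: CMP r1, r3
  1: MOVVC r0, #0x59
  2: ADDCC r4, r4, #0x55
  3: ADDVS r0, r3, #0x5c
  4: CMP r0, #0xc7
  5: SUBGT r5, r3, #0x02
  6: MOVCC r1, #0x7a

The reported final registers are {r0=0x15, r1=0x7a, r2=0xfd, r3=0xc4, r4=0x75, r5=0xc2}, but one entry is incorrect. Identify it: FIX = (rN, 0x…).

FIX = (r0, 0x20)

0: ✓ CMP  NZCV=1001
1: · MOVVC
2: ✓ ADDCC  r4←0x75
3: ✓ ADDVS  r0←0x20
4: ✓ CMP  NZCV=0000
5: ✓ SUBGT  r5←0xc2
6: ✓ MOVCC  r1←0x7a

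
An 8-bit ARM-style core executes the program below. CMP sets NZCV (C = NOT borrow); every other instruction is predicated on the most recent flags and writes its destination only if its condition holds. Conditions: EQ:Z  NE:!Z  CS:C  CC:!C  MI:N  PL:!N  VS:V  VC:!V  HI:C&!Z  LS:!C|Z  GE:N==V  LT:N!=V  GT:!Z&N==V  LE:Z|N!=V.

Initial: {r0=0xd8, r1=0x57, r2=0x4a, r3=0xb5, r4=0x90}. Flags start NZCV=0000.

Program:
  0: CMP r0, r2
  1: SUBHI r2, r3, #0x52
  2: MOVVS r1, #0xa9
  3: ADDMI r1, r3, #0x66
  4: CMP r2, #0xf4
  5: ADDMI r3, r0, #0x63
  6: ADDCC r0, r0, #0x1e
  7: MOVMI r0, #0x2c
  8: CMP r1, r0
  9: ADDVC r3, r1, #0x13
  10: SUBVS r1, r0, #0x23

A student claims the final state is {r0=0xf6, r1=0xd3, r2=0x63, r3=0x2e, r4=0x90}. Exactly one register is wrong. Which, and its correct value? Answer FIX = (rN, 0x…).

0: ✓ CMP  NZCV=1010
1: ✓ SUBHI  r2←0x63
2: · MOVVS
3: ✓ ADDMI  r1←0x1b
4: ✓ CMP  NZCV=0000
5: · ADDMI
6: ✓ ADDCC  r0←0xf6
7: · MOVMI
8: ✓ CMP  NZCV=0000
9: ✓ ADDVC  r3←0x2e
10: · SUBVS

FIX = (r1, 0x1b)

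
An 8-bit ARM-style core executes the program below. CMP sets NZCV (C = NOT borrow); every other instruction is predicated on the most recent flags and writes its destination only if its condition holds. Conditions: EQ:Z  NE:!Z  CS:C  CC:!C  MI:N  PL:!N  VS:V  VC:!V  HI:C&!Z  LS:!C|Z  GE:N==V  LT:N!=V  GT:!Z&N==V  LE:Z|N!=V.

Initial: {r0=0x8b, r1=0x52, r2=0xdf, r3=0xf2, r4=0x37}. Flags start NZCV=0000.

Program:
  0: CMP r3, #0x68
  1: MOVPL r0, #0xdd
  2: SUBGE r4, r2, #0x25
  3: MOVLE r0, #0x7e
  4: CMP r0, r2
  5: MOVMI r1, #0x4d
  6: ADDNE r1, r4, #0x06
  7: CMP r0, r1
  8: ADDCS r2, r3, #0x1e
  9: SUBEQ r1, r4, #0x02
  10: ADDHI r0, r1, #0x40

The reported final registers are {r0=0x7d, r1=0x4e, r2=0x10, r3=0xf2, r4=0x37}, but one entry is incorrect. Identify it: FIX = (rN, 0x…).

[0] flags=1010 → (cmp)
[1] flags=1010 PL?F → skip
[2] flags=1010 GE?F → skip
[3] flags=1010 LE?T → r0=0x7e
[4] flags=1001 → (cmp)
[5] flags=1001 MI?T → r1=0x4d
[6] flags=1001 NE?T → r1=0x3d
[7] flags=0010 → (cmp)
[8] flags=0010 CS?T → r2=0x10
[9] flags=0010 EQ?F → skip
[10] flags=0010 HI?T → r0=0x7d

FIX = (r1, 0x3d)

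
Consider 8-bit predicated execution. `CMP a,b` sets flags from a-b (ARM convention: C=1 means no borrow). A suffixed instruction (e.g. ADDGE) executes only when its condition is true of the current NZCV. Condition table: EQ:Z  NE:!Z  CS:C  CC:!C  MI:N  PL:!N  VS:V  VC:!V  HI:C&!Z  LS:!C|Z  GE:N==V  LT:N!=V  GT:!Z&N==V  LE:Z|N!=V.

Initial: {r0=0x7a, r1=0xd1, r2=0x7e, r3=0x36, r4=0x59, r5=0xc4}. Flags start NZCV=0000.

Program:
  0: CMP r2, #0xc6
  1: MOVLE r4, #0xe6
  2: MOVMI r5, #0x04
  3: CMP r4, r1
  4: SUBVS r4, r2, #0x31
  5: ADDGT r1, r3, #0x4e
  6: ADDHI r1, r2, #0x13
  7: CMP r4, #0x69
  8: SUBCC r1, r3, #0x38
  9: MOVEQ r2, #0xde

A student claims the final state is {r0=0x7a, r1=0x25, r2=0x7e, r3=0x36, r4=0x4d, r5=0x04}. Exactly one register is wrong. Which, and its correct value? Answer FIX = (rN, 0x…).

0: ✓ CMP  NZCV=1001
1: · MOVLE
2: ✓ MOVMI  r5←0x04
3: ✓ CMP  NZCV=1001
4: ✓ SUBVS  r4←0x4d
5: ✓ ADDGT  r1←0x84
6: · ADDHI
7: ✓ CMP  NZCV=1000
8: ✓ SUBCC  r1←0xfe
9: · MOVEQ

FIX = (r1, 0xfe)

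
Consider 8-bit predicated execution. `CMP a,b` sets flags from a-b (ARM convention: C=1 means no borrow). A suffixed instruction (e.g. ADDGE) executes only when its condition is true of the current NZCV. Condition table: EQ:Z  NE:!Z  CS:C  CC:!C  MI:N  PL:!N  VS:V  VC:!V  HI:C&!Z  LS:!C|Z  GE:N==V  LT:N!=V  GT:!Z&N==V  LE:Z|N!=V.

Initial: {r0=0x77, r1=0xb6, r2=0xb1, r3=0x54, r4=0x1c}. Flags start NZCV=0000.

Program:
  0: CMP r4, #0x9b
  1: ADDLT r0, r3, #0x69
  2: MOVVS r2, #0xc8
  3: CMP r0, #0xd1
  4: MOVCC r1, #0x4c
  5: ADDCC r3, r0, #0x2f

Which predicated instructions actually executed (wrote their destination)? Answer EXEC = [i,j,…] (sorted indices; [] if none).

EXEC = [2,4,5]

0: ✓ CMP  NZCV=1001
1: · ADDLT
2: ✓ MOVVS  r2←0xc8
3: ✓ CMP  NZCV=1001
4: ✓ MOVCC  r1←0x4c
5: ✓ ADDCC  r3←0xa6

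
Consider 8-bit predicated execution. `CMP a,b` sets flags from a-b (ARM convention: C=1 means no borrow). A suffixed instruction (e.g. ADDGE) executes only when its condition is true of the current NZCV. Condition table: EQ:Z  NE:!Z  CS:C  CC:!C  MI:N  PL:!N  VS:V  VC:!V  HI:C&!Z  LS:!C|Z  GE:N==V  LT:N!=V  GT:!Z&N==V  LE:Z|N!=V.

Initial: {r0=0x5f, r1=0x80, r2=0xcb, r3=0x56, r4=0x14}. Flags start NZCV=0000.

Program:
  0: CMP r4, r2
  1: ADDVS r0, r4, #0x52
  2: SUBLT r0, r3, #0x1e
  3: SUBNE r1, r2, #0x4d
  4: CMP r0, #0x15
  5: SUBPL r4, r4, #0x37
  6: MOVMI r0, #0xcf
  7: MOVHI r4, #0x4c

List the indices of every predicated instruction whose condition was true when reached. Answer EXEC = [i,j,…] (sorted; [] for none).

EXEC = [3,5,7]

[0] flags=0000 → (cmp)
[1] flags=0000 VS?F → skip
[2] flags=0000 LT?F → skip
[3] flags=0000 NE?T → r1=0x7e
[4] flags=0010 → (cmp)
[5] flags=0010 PL?T → r4=0xdd
[6] flags=0010 MI?F → skip
[7] flags=0010 HI?T → r4=0x4c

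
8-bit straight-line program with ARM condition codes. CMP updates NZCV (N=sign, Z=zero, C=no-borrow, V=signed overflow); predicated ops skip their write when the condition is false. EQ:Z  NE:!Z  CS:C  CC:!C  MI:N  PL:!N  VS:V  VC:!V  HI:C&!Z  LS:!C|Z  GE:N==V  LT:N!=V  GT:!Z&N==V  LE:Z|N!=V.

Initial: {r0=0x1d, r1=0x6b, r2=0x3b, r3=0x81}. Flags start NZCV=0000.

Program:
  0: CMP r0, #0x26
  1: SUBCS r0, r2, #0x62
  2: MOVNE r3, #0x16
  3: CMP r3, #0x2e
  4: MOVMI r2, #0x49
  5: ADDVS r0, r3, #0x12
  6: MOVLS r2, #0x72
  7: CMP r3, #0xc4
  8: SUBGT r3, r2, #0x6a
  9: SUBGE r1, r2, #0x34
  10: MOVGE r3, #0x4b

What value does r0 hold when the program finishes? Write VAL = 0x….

VAL = 0x1d

[0] flags=1000 → (cmp)
[1] flags=1000 CS?F → skip
[2] flags=1000 NE?T → r3=0x16
[3] flags=1000 → (cmp)
[4] flags=1000 MI?T → r2=0x49
[5] flags=1000 VS?F → skip
[6] flags=1000 LS?T → r2=0x72
[7] flags=0000 → (cmp)
[8] flags=0000 GT?T → r3=0x08
[9] flags=0000 GE?T → r1=0x3e
[10] flags=0000 GE?T → r3=0x4b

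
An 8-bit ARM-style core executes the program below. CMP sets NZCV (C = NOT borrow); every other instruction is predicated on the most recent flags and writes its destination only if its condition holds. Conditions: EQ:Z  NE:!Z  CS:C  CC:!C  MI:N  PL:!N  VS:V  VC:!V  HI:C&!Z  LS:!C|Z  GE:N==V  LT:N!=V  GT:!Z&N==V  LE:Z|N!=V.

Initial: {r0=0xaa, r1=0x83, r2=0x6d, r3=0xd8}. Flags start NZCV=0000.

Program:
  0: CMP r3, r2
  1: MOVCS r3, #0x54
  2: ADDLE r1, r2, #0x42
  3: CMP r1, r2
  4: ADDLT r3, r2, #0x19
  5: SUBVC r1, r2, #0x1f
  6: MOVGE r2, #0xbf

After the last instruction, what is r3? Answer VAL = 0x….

[0] flags=0011 → (cmp)
[1] flags=0011 CS?T → r3=0x54
[2] flags=0011 LE?T → r1=0xaf
[3] flags=0011 → (cmp)
[4] flags=0011 LT?T → r3=0x86
[5] flags=0011 VC?F → skip
[6] flags=0011 GE?F → skip

VAL = 0x86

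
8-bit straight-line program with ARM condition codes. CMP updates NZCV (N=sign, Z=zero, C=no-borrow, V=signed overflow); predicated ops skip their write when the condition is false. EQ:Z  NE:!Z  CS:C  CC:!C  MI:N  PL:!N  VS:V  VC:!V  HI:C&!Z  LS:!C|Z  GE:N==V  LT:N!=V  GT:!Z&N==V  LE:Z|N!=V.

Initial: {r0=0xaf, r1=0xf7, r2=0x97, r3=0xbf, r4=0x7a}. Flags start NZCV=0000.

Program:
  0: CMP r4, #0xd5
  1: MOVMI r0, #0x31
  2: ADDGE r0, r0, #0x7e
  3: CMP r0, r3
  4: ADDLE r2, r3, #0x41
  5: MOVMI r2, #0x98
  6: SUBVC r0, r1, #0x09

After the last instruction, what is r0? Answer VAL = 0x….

0: ✓ CMP  NZCV=1001
1: ✓ MOVMI  r0←0x31
2: ✓ ADDGE  r0←0xaf
3: ✓ CMP  NZCV=1000
4: ✓ ADDLE  r2←0x00
5: ✓ MOVMI  r2←0x98
6: ✓ SUBVC  r0←0xee

VAL = 0xee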